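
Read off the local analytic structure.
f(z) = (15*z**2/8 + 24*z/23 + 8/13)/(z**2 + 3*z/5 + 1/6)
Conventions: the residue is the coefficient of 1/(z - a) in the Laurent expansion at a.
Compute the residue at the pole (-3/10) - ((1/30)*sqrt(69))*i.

The residue is (-15/368) + ((3915/55016)*sqrt(69))*i.

The factor z**2 + 3*z/5 + 1/6 splits as (z - a)(z - a') with a = (-3/10) - ((1/30)*sqrt(69))*i, a' = (-3/10) + ((1/30)*sqrt(69))*i. At the order-1 pole a set g(z) = (z - a)*f(z) = [15*z**2/8 + 24*z/23 + 8/13] / (z - a').
Simple pole: residue = g(a) at a = (-3/10) - ((1/30)*sqrt(69))*i, which is (-15/368) + ((3915/55016)*sqrt(69))*i.


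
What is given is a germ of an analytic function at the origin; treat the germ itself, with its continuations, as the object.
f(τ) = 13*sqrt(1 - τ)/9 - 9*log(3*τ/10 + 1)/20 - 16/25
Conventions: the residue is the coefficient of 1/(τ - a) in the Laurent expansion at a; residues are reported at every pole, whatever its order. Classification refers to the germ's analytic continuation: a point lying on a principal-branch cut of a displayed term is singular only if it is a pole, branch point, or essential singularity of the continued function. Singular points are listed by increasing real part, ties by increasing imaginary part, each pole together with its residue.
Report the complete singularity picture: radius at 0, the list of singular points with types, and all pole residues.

Branch term (13/9)*sqrt(1 - τ/(1)): its argument vanishes at τ = 1, a square-root branch point, modulus 1.
Branch term (-9/20)*log(1 - τ/(-10/3)): its argument vanishes at τ = -10/3, a logarithmic branch point, modulus 10/3.
The radius of convergence is the smallest modulus among the singular points: 1.
List the singular points by increasing real part (a conjugate pair: the negative imaginary part first).

Radius of convergence at 0: 1.
At -10/3: a logarithmic branch point.
At 1: an algebraic (square-root) branch point.


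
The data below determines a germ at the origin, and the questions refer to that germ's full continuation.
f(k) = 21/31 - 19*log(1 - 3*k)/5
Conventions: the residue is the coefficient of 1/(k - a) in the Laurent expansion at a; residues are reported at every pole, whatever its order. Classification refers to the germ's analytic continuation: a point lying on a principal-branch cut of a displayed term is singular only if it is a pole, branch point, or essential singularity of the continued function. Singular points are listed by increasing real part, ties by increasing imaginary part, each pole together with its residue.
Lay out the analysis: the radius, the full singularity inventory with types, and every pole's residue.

Branch term (-19/5)*log(1 - k/(1/3)): its argument vanishes at k = 1/3, a logarithmic branch point, modulus 1/3.
The radius of convergence is the smallest modulus among the singular points: 1/3.

Radius of convergence at 0: 1/3.
At 1/3: a logarithmic branch point.


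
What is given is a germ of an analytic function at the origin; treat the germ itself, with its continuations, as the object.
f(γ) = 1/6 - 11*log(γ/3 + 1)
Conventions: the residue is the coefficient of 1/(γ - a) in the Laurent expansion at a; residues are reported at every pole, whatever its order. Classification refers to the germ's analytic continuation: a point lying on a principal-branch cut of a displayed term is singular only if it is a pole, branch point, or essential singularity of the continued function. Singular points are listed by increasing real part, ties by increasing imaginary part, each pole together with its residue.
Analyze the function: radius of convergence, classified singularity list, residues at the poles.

Radius of convergence at 0: 3.
At -3: a logarithmic branch point.

Branch term (-11)*log(1 - γ/(-3)): its argument vanishes at γ = -3, a logarithmic branch point, modulus 3.
The radius of convergence is the smallest modulus among the singular points: 3.


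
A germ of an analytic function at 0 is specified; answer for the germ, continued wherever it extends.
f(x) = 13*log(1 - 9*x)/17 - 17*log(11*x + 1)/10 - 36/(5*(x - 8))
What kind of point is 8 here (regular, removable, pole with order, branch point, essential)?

The point is a pole of order 1.

The denominator factor x - 8 vanishes at 8 and appears to the power 1; the numerator there equals -36/5, nonzero, and no other factor vanishes.
The branch terms are analytic at this point.
Hence a pole whose order is the multiplicity, 1.


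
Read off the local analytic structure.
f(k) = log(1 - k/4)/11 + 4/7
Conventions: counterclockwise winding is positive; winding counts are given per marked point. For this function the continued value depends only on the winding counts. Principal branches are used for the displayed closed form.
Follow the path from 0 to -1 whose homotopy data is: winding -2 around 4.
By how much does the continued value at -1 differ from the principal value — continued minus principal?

The rational part is single-valued and drops out of the difference; each branch term changes only by its own monodromy.
(1/11)*log(1 - k/(4)): each positive loop around 4 adds 2*pi*i to the log, so winding -2 contributes (1/11)*(-2)*2*pi*i = -(4/11)*pi*i.
Summing the contributions at k = -1 gives -(4/11)*pi*i.

Continued minus principal equals -(4/11)*pi*i.


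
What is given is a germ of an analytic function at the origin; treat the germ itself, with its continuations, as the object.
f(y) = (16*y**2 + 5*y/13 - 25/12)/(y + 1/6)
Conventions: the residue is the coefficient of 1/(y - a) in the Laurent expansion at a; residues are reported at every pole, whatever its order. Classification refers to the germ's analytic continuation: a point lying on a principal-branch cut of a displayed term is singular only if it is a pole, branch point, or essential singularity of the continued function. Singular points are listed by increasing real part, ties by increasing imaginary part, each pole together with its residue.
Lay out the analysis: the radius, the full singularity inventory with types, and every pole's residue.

Denominator factor (y + 1/6): pole of order 1 at -1/6, modulus 1/6.
The radius of convergence is the smallest modulus among the singular points: 1/6.
At the order-1 pole -1/6 set g(y) = (y - (-1/6))*f(y) = 16*y**2 + 5*y/13 - 25/12.
Simple pole: residue = g(a) at a = -1/6, which is -797/468.

Radius of convergence at 0: 1/6.
At -1/6: a pole of order 1; residue -797/468.


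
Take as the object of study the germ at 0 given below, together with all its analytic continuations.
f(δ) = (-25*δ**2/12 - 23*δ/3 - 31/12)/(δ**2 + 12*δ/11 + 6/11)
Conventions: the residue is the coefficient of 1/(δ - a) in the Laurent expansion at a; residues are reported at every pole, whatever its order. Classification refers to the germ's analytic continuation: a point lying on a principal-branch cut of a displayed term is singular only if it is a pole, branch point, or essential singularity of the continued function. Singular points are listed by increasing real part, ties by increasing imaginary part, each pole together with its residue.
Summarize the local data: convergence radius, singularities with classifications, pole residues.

Denominator factor (δ**2 + 12*δ/11 + 6/11): discriminant -120/121, complex-conjugate roots (-6/11) + ((1/11)*sqrt(30))*i and (-6/11) - ((1/11)*sqrt(30))*i; poles of order 1, moduli (1/11)*sqrt(66) and (1/11)*sqrt(66).
The radius of convergence is the smallest modulus among the singular points: (1/11)*sqrt(66).
The factor δ**2 + 12*δ/11 + 6/11 splits as (δ - a)(δ - a') with a = (-6/11) - ((1/11)*sqrt(30))*i, a' = (-6/11) + ((1/11)*sqrt(30))*i. At the order-1 pole a set g(δ) = (δ - a)*f(δ) = [-25*δ**2/12 - 23*δ/3 - 31/12] / (δ - a').
Simple pole: residue = g(a) at a = (-6/11) - ((1/11)*sqrt(30))*i, which is (-89/33) + ((2171/7920)*sqrt(30))*i.
The factor δ**2 + 12*δ/11 + 6/11 splits as (δ - a)(δ - a') with a = (-6/11) + ((1/11)*sqrt(30))*i, a' = (-6/11) - ((1/11)*sqrt(30))*i. At the order-1 pole a set g(δ) = (δ - a)*f(δ) = [-25*δ**2/12 - 23*δ/3 - 31/12] / (δ - a').
Simple pole: residue = g(a) at a = (-6/11) + ((1/11)*sqrt(30))*i, which is (-89/33) - ((2171/7920)*sqrt(30))*i.
List the singular points by increasing real part (a conjugate pair: the negative imaginary part first).

Radius of convergence at 0: (1/11)*sqrt(66).
At (-6/11) - ((1/11)*sqrt(30))*i: a pole of order 1; residue (-89/33) + ((2171/7920)*sqrt(30))*i.
At (-6/11) + ((1/11)*sqrt(30))*i: a pole of order 1; residue (-89/33) - ((2171/7920)*sqrt(30))*i.


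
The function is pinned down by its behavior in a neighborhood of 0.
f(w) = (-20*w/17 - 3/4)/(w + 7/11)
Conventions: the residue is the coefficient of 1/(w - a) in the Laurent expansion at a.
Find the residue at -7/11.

The residue is -1/748.

At the order-1 pole -7/11 set g(w) = (w - (-7/11))*f(w) = -20*w/17 - 3/4.
Simple pole: residue = g(a) at a = -7/11, which is -1/748.


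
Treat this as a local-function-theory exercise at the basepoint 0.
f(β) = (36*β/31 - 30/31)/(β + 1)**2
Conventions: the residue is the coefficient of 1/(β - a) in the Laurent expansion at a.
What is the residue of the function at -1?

At the order-2 pole -1 set g(β) = (β - (-1))^2*f(β) = 36*β/31 - 30/31.
Order-2 pole: residue = g'(a); g'(-1) = 36/31, so the residue is 36/31.

The residue is 36/31.


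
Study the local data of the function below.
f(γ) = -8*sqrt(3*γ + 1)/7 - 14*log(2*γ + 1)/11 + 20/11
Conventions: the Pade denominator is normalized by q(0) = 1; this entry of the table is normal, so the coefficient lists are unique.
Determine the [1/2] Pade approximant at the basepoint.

Taylor coefficients needed (expand at 0): a_0 = 52/77, a_1 = -328/77, a_2 = 295/77, a_3 = -2459/462.
Write the denominator as Q(γ) = 1 + q1*γ + q2*γ^2. Requiring Q*f - P = O(γ^4) with deg P <= 1 kills the coefficients of γ^2..γ^3 in Q*f:
  γ^2: a_2 + q1*a_1 + q2*a_0 = 0, i.e. 295/77 + (-328/77)*q1 + (52/77)*q2 = 0.
  γ^3: a_3 + q1*a_2 + q2*a_1 = 0, i.e. -2459/462 + (295/77)*q1 + (-328/77)*q2 = 0.
Solving this linear system: q1 = 113173/138366, q2 = -142201/276732.
The numerator is Q*f truncated at degree 1: P0 = a_0 = 52/77; P1 = a_1 + q1*a_0 = -19749526/5327091.

The Pade approximant has numerator coefficients [52/77, -19749526/5327091]; denominator coefficients [1, 113173/138366, -142201/276732].


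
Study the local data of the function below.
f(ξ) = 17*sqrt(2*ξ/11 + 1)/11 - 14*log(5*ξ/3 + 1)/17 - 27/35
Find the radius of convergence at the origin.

Branch term (17/11)*sqrt(1 - ξ/(-11/2)): its argument vanishes at ξ = -11/2, a square-root branch point, modulus 11/2.
Branch term (-14/17)*log(1 - ξ/(-3/5)): its argument vanishes at ξ = -3/5, a logarithmic branch point, modulus 3/5.
The radius of convergence is the smallest modulus among the singular points: 3/5.

The radius of convergence is 3/5.


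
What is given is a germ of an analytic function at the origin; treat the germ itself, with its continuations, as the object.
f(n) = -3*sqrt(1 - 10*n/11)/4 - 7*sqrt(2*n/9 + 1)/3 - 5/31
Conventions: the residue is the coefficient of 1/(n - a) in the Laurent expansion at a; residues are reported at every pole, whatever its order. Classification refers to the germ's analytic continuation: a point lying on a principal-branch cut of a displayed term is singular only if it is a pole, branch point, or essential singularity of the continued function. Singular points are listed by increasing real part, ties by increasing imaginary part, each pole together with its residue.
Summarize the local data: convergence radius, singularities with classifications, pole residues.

Branch term (-3/4)*sqrt(1 - n/(11/10)): its argument vanishes at n = 11/10, a square-root branch point, modulus 11/10.
Branch term (-7/3)*sqrt(1 - n/(-9/2)): its argument vanishes at n = -9/2, a square-root branch point, modulus 9/2.
The radius of convergence is the smallest modulus among the singular points: 11/10.
List the singular points by increasing real part (a conjugate pair: the negative imaginary part first).

Radius of convergence at 0: 11/10.
At -9/2: an algebraic (square-root) branch point.
At 11/10: an algebraic (square-root) branch point.


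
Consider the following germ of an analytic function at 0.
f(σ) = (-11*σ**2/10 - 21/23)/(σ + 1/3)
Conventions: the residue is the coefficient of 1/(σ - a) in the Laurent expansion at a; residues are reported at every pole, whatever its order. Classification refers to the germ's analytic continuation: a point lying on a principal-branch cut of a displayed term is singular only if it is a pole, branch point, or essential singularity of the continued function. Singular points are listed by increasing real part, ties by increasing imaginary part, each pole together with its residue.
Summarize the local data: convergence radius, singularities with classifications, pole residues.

Denominator factor (σ + 1/3): pole of order 1 at -1/3, modulus 1/3.
The radius of convergence is the smallest modulus among the singular points: 1/3.
At the order-1 pole -1/3 set g(σ) = (σ - (-1/3))*f(σ) = -11*σ**2/10 - 21/23.
Simple pole: residue = g(a) at a = -1/3, which is -2143/2070.

Radius of convergence at 0: 1/3.
At -1/3: a pole of order 1; residue -2143/2070.


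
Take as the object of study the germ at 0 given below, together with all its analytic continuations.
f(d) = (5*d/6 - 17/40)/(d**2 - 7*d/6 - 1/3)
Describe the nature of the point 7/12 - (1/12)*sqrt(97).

The denominator factor d**2 - 7*d/6 - 1/3 vanishes at 7/12 - (1/12)*sqrt(97) and appears to the power 1; the numerator there equals 11/180 - (5/72)*sqrt(97), nonzero, and no other factor vanishes.
Hence a pole whose order is the multiplicity, 1.

The point is a pole of order 1.


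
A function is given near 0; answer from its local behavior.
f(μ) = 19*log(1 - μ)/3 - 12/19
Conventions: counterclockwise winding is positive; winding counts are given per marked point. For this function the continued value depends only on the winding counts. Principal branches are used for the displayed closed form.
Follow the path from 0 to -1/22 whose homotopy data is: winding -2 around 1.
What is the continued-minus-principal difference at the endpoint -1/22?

The rational part is single-valued and drops out of the difference; each branch term changes only by its own monodromy.
(19/3)*log(1 - μ/(1)): each positive loop around 1 adds 2*pi*i to the log, so winding -2 contributes (19/3)*(-2)*2*pi*i = -(76/3)*pi*i.
Summing the contributions at μ = -1/22 gives -(76/3)*pi*i.

Continued minus principal equals -(76/3)*pi*i.


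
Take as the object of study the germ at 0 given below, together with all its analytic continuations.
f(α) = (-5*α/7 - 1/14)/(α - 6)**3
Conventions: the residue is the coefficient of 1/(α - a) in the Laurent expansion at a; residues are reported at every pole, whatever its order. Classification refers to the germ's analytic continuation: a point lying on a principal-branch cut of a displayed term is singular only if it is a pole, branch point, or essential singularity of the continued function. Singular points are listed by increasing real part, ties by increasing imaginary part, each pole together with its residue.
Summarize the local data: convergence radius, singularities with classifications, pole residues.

Denominator factor (α - 6)^3: pole of order 3 at 6, modulus 6.
The radius of convergence is the smallest modulus among the singular points: 6.
At the order-3 pole 6 set g(α) = (α - (6))^3*f(α) = -5*α/7 - 1/14.
Order-3 pole: residue = g''(a)/2; g''(6) = 0, so the residue is 0.

Radius of convergence at 0: 6.
At 6: a pole of order 3; residue 0.


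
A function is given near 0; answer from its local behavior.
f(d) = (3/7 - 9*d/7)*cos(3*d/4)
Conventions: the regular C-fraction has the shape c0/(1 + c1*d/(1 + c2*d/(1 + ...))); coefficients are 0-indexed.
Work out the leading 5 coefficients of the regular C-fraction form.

The regular C-fraction coefficients are [3/7, 3, -99/32, 3/32, 5/66].

Taylor coefficients (expand at 0): a_0 = 3/7, a_1 = -9/7, a_2 = -27/224, a_3 = 81/224, a_4 = 81/14336.
c0 = a_0 = 3/7. Peel one level at a time: if S = 1 + c*d/S' with S'(0) = 1, then c is the d-coefficient of S and S' = c*d/(S - 1).
S_1 = c0/f = 1 + (3)*d + (297/32)*d^2 + ...; c1 = 3.
S_2 = c1*d/(S_1 - 1) = 1 + (-99/32)*d + (297/1024)*d^2 + ...; c2 = -99/32.
S_3 = c2*d/(S_2 - 1) = 1 + (3/32)*d + (-5/704)*d^2 + ...; c3 = 3/32.
S_4 = c3*d/(S_3 - 1) = 1 + (5/66)*d + ...; c4 = 5/66.


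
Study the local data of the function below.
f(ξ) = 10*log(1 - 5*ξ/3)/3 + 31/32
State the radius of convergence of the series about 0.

Branch term (10/3)*log(1 - ξ/(3/5)): its argument vanishes at ξ = 3/5, a logarithmic branch point, modulus 3/5.
The radius of convergence is the smallest modulus among the singular points: 3/5.

The radius of convergence is 3/5.


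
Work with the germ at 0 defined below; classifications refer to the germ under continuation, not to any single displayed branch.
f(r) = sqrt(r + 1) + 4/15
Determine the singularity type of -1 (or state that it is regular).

The term (1)*sqrt(1 - r/(-1)) has argument 1 - -1/(-1) = 0 at -1: a square-root (algebraic, two-sheeted) branch point; the remaining terms are analytic or single-valued there.

The point is an algebraic (square-root) branch point.


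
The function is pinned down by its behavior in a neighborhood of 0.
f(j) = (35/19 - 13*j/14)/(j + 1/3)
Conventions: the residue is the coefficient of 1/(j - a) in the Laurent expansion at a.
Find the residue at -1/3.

At the order-1 pole -1/3 set g(j) = (j - (-1/3))*f(j) = 35/19 - 13*j/14.
Simple pole: residue = g(a) at a = -1/3, which is 1717/798.

The residue is 1717/798.


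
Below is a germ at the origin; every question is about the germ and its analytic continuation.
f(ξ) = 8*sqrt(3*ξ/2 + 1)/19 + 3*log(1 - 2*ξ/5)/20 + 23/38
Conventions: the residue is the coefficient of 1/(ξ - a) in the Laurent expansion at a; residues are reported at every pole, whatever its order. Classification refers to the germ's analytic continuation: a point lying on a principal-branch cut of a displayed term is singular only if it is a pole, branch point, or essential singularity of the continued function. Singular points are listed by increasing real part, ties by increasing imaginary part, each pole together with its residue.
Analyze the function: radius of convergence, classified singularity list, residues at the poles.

Branch term (3/20)*log(1 - ξ/(5/2)): its argument vanishes at ξ = 5/2, a logarithmic branch point, modulus 5/2.
Branch term (8/19)*sqrt(1 - ξ/(-2/3)): its argument vanishes at ξ = -2/3, a square-root branch point, modulus 2/3.
The radius of convergence is the smallest modulus among the singular points: 2/3.
List the singular points by increasing real part (a conjugate pair: the negative imaginary part first).

Radius of convergence at 0: 2/3.
At -2/3: an algebraic (square-root) branch point.
At 5/2: a logarithmic branch point.


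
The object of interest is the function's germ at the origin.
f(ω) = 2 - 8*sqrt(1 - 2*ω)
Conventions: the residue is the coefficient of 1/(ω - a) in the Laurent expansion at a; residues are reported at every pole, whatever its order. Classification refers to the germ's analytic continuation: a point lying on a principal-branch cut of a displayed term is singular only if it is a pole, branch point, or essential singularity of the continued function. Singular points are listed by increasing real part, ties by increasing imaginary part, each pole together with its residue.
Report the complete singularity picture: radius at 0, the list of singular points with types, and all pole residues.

Branch term (-8)*sqrt(1 - ω/(1/2)): its argument vanishes at ω = 1/2, a square-root branch point, modulus 1/2.
The radius of convergence is the smallest modulus among the singular points: 1/2.

Radius of convergence at 0: 1/2.
At 1/2: an algebraic (square-root) branch point.


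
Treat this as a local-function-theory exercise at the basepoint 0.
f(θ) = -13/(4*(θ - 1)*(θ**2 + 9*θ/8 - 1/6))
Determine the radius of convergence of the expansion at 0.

The radius of convergence is -9/16 + (1/48)*sqrt(1113).

Denominator factor (θ - 1): pole of order 1 at 1, modulus 1.
Denominator factor (θ**2 + 9*θ/8 - 1/6): discriminant 371/192, real irrational roots -9/16 + (1/48)*sqrt(1113) and -9/16 - (1/48)*sqrt(1113); poles of order 1, moduli -9/16 + (1/48)*sqrt(1113) and 9/16 + (1/48)*sqrt(1113).
The radius of convergence is the smallest modulus among the singular points: -9/16 + (1/48)*sqrt(1113).


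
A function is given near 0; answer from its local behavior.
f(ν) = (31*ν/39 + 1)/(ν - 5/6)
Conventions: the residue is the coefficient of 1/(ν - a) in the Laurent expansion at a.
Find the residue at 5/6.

At the order-1 pole 5/6 set g(ν) = (ν - (5/6))*f(ν) = 31*ν/39 + 1.
Simple pole: residue = g(a) at a = 5/6, which is 389/234.

The residue is 389/234.


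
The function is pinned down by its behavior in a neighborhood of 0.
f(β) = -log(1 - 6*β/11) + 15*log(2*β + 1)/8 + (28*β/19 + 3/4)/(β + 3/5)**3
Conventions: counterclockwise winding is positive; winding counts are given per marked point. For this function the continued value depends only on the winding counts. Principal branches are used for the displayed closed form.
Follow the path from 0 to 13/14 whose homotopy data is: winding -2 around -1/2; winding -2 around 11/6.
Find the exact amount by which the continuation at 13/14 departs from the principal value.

The rational part is single-valued and drops out of the difference; each branch term changes only by its own monodromy.
(-1)*log(1 - β/(11/6)): each positive loop around 11/6 adds 2*pi*i to the log, so winding -2 contributes (-1)*(-2)*2*pi*i = (4)*pi*i.
(15/8)*log(1 - β/(-1/2)): each positive loop around -1/2 adds 2*pi*i to the log, so winding -2 contributes (15/8)*(-2)*2*pi*i = -(15/2)*pi*i.
Summing the contributions at β = 13/14 gives -(7/2)*pi*i.

Continued minus principal equals -(7/2)*pi*i.


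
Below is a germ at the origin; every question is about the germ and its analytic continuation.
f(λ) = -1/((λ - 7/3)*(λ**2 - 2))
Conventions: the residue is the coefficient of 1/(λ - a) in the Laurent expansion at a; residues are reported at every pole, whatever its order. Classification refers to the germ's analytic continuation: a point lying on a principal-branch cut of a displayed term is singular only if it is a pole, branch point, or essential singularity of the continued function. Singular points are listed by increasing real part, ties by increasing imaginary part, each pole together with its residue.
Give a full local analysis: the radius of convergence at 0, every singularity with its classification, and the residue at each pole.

Denominator factor (λ**2 - 2): discriminant 8, real irrational roots sqrt(2) and -sqrt(2); poles of order 1, moduli sqrt(2) and sqrt(2).
Denominator factor (λ - 7/3): pole of order 1 at 7/3, modulus 7/3.
The radius of convergence is the smallest modulus among the singular points: sqrt(2).
The factor λ**2 - 2 splits as (λ - a)(λ - a') with a = -sqrt(2), a' = sqrt(2). At the order-1 pole a set g(λ) = (λ - a)*f(λ) = [-1/(λ - 7/3)] / (λ - a').
Simple pole: residue = g(a) at a = -sqrt(2), which is 9/62 - (21/124)*sqrt(2).
The factor λ**2 - 2 splits as (λ - a)(λ - a') with a = sqrt(2), a' = -sqrt(2). At the order-1 pole a set g(λ) = (λ - a)*f(λ) = [-1/(λ - 7/3)] / (λ - a').
Simple pole: residue = g(a) at a = sqrt(2), which is 9/62 + (21/124)*sqrt(2).
At the order-1 pole 7/3 set g(λ) = (λ - (7/3))*f(λ) = -1/(λ**2 - 2).
Simple pole: residue = g(a) at a = 7/3, which is -9/31.
List the singular points by increasing real part (a conjugate pair: the negative imaginary part first).

Radius of convergence at 0: sqrt(2).
At -sqrt(2): a pole of order 1; residue 9/62 - (21/124)*sqrt(2).
At sqrt(2): a pole of order 1; residue 9/62 + (21/124)*sqrt(2).
At 7/3: a pole of order 1; residue -9/31.


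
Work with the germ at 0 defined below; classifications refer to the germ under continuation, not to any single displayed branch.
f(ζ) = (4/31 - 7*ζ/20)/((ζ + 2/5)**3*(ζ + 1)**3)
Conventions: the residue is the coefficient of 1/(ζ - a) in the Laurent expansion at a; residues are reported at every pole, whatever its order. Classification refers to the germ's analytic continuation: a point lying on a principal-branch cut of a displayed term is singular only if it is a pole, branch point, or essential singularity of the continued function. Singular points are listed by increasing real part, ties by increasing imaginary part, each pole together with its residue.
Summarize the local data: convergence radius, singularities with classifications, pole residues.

Denominator factor (ζ + 1)^3: pole of order 3 at -1, modulus 1.
Denominator factor (ζ + 2/5)^3: pole of order 3 at -2/5, modulus 2/5.
The radius of convergence is the smallest modulus among the singular points: 2/5.
At the order-3 pole -1 set g(ζ) = (ζ - (-1))^3*f(ζ) = (4/31 - 7*ζ/20)/(ζ + 2/5)**3.
Order-3 pole: residue = g''(a)/2; g''(-1) = -96625/1674, so the residue is -96625/3348.
At the order-3 pole -2/5 set g(ζ) = (ζ - (-2/5))^3*f(ζ) = (4/31 - 7*ζ/20)/(ζ + 1)**3.
Order-3 pole: residue = g''(a)/2; g''(-2/5) = 96625/1674, so the residue is 96625/3348.
List the singular points by increasing real part (a conjugate pair: the negative imaginary part first).

Radius of convergence at 0: 2/5.
At -1: a pole of order 3; residue -96625/3348.
At -2/5: a pole of order 3; residue 96625/3348.


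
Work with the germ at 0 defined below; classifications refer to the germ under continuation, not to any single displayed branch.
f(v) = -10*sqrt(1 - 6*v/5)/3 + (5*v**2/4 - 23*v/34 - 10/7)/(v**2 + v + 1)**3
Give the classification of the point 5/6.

The point is an algebraic (square-root) branch point.

The term (-10/3)*sqrt(1 - v/(5/6)) has argument 1 - 5/6/(5/6) = 0 at 5/6: a square-root (algebraic, two-sheeted) branch point; the remaining terms are analytic or single-valued there.


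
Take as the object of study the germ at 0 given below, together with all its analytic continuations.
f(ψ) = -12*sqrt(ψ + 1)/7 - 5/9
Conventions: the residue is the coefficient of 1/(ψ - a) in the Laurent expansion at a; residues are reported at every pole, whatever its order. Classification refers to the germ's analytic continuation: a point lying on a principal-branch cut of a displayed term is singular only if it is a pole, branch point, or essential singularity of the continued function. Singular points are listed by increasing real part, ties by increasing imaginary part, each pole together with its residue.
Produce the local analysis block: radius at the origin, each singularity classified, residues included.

Branch term (-12/7)*sqrt(1 - ψ/(-1)): its argument vanishes at ψ = -1, a square-root branch point, modulus 1.
The radius of convergence is the smallest modulus among the singular points: 1.

Radius of convergence at 0: 1.
At -1: an algebraic (square-root) branch point.


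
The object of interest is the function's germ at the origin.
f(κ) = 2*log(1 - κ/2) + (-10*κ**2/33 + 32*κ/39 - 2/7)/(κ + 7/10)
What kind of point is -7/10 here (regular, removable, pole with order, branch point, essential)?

The point is a pole of order 1.

The denominator factor κ + 7/10 vanishes at -7/10 and appears to the power 1; the numerator there equals -30287/30030, nonzero, and no other factor vanishes.
The branch terms are analytic at this point.
Hence a pole whose order is the multiplicity, 1.


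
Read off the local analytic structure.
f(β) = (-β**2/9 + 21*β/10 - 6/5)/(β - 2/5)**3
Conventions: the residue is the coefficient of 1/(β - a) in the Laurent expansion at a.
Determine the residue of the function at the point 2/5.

The residue is -1/9.

At the order-3 pole 2/5 set g(β) = (β - (2/5))^3*f(β) = -β**2/9 + 21*β/10 - 6/5.
Order-3 pole: residue = g''(a)/2; g''(2/5) = -2/9, so the residue is -1/9.


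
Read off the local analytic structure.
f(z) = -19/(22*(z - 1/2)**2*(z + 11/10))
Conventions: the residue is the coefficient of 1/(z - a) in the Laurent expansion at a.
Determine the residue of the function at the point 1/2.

At the order-2 pole 1/2 set g(z) = (z - (1/2))^2*f(z) = -19/(22*(z + 11/10)).
Order-2 pole: residue = g'(a); g'(1/2) = 475/1408, so the residue is 475/1408.

The residue is 475/1408.


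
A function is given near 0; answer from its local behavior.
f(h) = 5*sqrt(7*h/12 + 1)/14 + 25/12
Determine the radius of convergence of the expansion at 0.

Branch term (5/14)*sqrt(1 - h/(-12/7)): its argument vanishes at h = -12/7, a square-root branch point, modulus 12/7.
The radius of convergence is the smallest modulus among the singular points: 12/7.

The radius of convergence is 12/7.


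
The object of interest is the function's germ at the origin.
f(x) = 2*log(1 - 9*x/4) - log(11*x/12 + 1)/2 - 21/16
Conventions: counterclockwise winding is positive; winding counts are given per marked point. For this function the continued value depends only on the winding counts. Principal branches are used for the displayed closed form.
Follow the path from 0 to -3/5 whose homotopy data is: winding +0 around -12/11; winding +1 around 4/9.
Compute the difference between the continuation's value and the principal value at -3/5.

The rational part is single-valued and drops out of the difference; each branch term changes only by its own monodromy.
(-1/2)*log(1 - x/(-12/11)): winding 0 around -12/11, so this term returns to its principal value, contribution 0.
(2)*log(1 - x/(4/9)): each positive loop around 4/9 adds 2*pi*i to the log, so winding +1 contributes (2)*(1)*2*pi*i = (4)*pi*i.
Summing the contributions at x = -3/5 gives (4)*pi*i.

Continued minus principal equals (4)*pi*i.


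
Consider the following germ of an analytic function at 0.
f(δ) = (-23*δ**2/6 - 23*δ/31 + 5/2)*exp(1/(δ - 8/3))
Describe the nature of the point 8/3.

The exponent 1/(δ - (8/3)) has a pole at 8/3, so exp(1/(δ - (8/3))) takes every nonzero value near it: an essential singularity (not a pole of any order).

The point is an essential singularity.


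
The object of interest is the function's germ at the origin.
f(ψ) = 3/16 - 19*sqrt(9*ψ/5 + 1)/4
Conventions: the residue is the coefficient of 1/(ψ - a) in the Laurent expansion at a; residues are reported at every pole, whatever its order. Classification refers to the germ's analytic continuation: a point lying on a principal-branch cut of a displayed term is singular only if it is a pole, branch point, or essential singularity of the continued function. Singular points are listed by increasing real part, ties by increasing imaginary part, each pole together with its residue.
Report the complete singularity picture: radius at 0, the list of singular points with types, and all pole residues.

Radius of convergence at 0: 5/9.
At -5/9: an algebraic (square-root) branch point.

Branch term (-19/4)*sqrt(1 - ψ/(-5/9)): its argument vanishes at ψ = -5/9, a square-root branch point, modulus 5/9.
The radius of convergence is the smallest modulus among the singular points: 5/9.


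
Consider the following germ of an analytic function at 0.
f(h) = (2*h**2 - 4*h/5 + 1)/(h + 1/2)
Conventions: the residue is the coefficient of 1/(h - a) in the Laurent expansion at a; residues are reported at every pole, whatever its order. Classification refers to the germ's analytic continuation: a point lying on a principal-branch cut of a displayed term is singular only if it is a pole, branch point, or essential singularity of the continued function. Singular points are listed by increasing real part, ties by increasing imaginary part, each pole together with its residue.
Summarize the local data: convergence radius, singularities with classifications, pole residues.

Denominator factor (h + 1/2): pole of order 1 at -1/2, modulus 1/2.
The radius of convergence is the smallest modulus among the singular points: 1/2.
At the order-1 pole -1/2 set g(h) = (h - (-1/2))*f(h) = 2*h**2 - 4*h/5 + 1.
Simple pole: residue = g(a) at a = -1/2, which is 19/10.

Radius of convergence at 0: 1/2.
At -1/2: a pole of order 1; residue 19/10.


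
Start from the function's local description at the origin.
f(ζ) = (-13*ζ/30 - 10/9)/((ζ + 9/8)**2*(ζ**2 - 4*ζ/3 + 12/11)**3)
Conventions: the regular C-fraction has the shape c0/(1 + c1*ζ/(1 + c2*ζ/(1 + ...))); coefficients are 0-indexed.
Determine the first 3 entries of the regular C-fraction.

Taylor coefficients (expand at 0): a_0 = -13310/19683, a_1 = -2729881/1771470, a_2 = -5033842/2657205.
c0 = a_0 = -13310/19683. Peel one level at a time: if S = 1 + c*ζ/S' with S'(0) = 1, then c is the ζ-coefficient of S and S' = c*ζ/(S - 1).
S_1 = c0/f = 1 + (-2051/900)*ζ + (1937401/810000)*ζ^2 + ...; c1 = -2051/900.
S_2 = c1*ζ/(S_1 - 1) = 1 + (1937401/1845900)*ζ + ...; c2 = 1937401/1845900.

The regular C-fraction coefficients are [-13310/19683, -2051/900, 1937401/1845900].


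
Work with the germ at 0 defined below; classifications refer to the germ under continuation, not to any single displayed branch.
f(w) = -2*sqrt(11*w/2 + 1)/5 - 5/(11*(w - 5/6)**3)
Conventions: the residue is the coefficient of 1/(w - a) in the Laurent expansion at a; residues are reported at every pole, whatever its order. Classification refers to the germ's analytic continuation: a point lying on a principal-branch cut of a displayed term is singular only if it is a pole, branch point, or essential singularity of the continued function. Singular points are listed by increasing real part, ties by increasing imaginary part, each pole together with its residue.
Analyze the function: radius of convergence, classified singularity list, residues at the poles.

Radius of convergence at 0: 2/11.
At -2/11: an algebraic (square-root) branch point.
At 5/6: a pole of order 3; residue 0.

Denominator factor (w - 5/6)^3: pole of order 3 at 5/6, modulus 5/6.
Branch term (-2/5)*sqrt(1 - w/(-2/11)): its argument vanishes at w = -2/11, a square-root branch point, modulus 2/11.
The radius of convergence is the smallest modulus among the singular points: 2/11.
The branch term is analytic at 5/6 and contributes nothing to the residue; only the rational part matters.
At the order-3 pole 5/6 set g(w) = (w - (5/6))^3*(rational part) = -5/11.
Order-3 pole: residue = g''(a)/2; g''(5/6) = 0, so the residue is 0.
List the singular points by increasing real part (a conjugate pair: the negative imaginary part first).


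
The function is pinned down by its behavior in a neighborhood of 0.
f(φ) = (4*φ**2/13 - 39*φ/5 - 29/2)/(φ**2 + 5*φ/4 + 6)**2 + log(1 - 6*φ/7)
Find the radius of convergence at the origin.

The radius of convergence is 7/6.

Denominator factor (φ**2 + 5*φ/4 + 6)^2: discriminant -359/16, complex-conjugate roots (-5/8) + ((1/8)*sqrt(359))*i and (-5/8) - ((1/8)*sqrt(359))*i; poles of order 2, moduli sqrt(6) and sqrt(6).
Branch term (1)*log(1 - φ/(7/6)): its argument vanishes at φ = 7/6, a logarithmic branch point, modulus 7/6.
The radius of convergence is the smallest modulus among the singular points: 7/6.


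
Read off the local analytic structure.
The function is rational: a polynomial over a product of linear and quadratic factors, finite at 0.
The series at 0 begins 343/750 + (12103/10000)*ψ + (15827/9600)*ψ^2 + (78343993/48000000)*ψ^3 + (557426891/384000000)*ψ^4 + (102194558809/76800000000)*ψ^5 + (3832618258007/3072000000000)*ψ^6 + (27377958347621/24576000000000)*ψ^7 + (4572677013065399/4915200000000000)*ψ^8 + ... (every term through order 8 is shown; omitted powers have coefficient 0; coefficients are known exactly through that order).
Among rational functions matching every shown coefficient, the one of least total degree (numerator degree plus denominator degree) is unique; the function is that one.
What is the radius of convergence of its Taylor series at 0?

The radius of convergence is sqrt(2).

No rational of total degree below 7 reproduces all 9 coefficients; solving the [2/5] Pade equations on them gives f(ψ) = (ψ**2/2 - 16*ψ/35 - 8/3)/((ψ - 10/7)**3*(ψ**2 - 3*ψ/4 + 2)), whose expansion matches every shown term.
Denominator factor (ψ**2 - 3*ψ/4 + 2): discriminant -119/16, complex-conjugate roots (3/8) + ((1/8)*sqrt(119))*i and (3/8) - ((1/8)*sqrt(119))*i; poles of order 1, moduli sqrt(2) and sqrt(2).
Denominator factor (ψ - 10/7)^3: pole of order 3 at 10/7, modulus 10/7.
The radius of convergence is the smallest modulus among the singular points: sqrt(2).


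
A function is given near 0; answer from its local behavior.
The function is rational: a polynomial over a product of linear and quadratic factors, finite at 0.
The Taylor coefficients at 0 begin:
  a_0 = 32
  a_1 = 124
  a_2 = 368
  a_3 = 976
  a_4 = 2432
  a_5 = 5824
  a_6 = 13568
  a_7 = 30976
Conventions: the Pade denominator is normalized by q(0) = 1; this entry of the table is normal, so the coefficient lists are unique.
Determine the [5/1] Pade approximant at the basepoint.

Taylor coefficients needed (read off): a_0 = 32, a_1 = 124, a_2 = 368, a_3 = 976, a_4 = 2432, a_5 = 5824, a_6 = 13568.
Write the denominator as Q(n) = 1 + q1*n. Requiring Q*f - P = O(n^7) with deg P <= 5 kills the coefficients of n^6..n^6 in Q*f:
  n^6: a_6 + q1*a_5 = 0, i.e. 13568 + (5824)*q1 = 0.
Solving this linear system: q1 = -212/91.
The numerator is Q*f truncated at degree 5: P0 = a_0 = 32; P1 = a_1 + q1*a_0 = 4500/91; P2 = a_2 + q1*a_1 = 7200/91; P3 = a_3 + q1*a_2 = 10800/91; P4 = a_4 + q1*a_3 = 14400/91; P5 = a_5 + q1*a_4 = 14400/91.

The Pade approximant has numerator coefficients [32, 4500/91, 7200/91, 10800/91, 14400/91, 14400/91]; denominator coefficients [1, -212/91].


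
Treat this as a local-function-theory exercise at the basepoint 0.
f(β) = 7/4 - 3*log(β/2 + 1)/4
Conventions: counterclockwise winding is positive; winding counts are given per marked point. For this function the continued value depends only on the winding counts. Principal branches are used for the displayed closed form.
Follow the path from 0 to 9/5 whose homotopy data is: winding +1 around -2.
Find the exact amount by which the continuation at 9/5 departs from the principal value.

Continued minus principal equals -(3/2)*pi*i.

The rational part is single-valued and drops out of the difference; each branch term changes only by its own monodromy.
(-3/4)*log(1 - β/(-2)): each positive loop around -2 adds 2*pi*i to the log, so winding +1 contributes (-3/4)*(1)*2*pi*i = -(3/2)*pi*i.
Summing the contributions at β = 9/5 gives -(3/2)*pi*i.


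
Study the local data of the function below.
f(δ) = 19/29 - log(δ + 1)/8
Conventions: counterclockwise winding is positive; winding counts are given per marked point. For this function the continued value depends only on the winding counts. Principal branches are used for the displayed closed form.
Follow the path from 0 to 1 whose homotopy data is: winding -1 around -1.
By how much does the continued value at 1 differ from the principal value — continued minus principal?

The rational part is single-valued and drops out of the difference; each branch term changes only by its own monodromy.
(-1/8)*log(1 - δ/(-1)): each positive loop around -1 adds 2*pi*i to the log, so winding -1 contributes (-1/8)*(-1)*2*pi*i = (1/4)*pi*i.
Summing the contributions at δ = 1 gives (1/4)*pi*i.

Continued minus principal equals (1/4)*pi*i.


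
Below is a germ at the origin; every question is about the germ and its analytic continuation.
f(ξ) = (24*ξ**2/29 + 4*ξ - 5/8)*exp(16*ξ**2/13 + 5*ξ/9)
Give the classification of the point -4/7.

The point is a regular point.

There is no denominator, hence no pole anywhere.
The factor exp(16*ξ**2/13 + 5*ξ/9) is entire.
So the germ continues analytically to -4/7.


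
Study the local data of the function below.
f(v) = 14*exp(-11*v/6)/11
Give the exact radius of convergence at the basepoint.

The factor exp(-11*v/6) is entire and contributes no finite singular point.
The polynomial part has no poles.
No finite singular points: the Taylor series at 0 converges everywhere.

The radius of convergence is infinite.


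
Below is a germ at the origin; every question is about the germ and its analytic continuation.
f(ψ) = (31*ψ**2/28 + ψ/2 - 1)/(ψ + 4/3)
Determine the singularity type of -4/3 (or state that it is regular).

The denominator factor ψ + 4/3 vanishes at -4/3 and appears to the power 1; the numerator there equals 19/63, nonzero, and no other factor vanishes.
Hence a pole whose order is the multiplicity, 1.

The point is a pole of order 1.
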